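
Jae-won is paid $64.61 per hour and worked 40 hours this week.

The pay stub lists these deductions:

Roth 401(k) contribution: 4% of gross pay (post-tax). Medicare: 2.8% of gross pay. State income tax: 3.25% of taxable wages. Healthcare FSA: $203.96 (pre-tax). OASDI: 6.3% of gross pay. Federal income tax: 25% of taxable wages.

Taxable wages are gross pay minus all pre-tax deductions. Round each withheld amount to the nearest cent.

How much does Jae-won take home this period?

$1,369.41

Gross pay: 40 × $64.61 = $2,584.40
Healthcare FSA: $203.96
Taxable wages = $2,584.40 − $203.96 = $2,380.44
Federal income tax: $2,380.44 × 0.25 = $595.11
State income tax: $2,380.44 × 0.0325 = $77.36
Medicare: $2,584.40 × 0.028 = $72.36
OASDI: $2,584.40 × 0.063 = $162.82
Roth 401(k) contribution: $2,584.40 × 0.04 = $103.38
Total deductions = $203.96 + $595.11 + $77.36 + $72.36 + $162.82 + $103.38 = $1,214.99
Net pay = $2,584.40 − $1,214.99 = $1,369.41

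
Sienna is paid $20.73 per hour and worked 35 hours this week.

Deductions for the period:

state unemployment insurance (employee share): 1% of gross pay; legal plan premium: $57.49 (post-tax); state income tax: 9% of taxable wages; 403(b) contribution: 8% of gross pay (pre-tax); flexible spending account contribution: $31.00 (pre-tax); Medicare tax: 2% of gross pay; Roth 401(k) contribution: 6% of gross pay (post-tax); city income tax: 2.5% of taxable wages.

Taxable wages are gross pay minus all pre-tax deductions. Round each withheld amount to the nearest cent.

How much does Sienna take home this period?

$440.52

Gross pay: 35 × $20.73 = $725.55
403(b) contribution: $725.55 × 0.08 = $58.04
Flexible spending account contribution: $31.00
Pre-tax total = $58.04 + $31.00 = $89.04
Taxable wages = $725.55 − $89.04 = $636.51
State income tax: $636.51 × 0.09 = $57.29
City income tax: $636.51 × 0.025 = $15.91
State unemployment insurance (employee share): $725.55 × 0.01 = $7.26
Medicare tax: $725.55 × 0.02 = $14.51
Legal plan premium: $57.49
Roth 401(k) contribution: $725.55 × 0.06 = $43.53
Total deductions = $58.04 + $31.00 + $57.29 + $15.91 + $7.26 + $14.51 + $57.49 + $43.53 = $285.03
Net pay = $725.55 − $285.03 = $440.52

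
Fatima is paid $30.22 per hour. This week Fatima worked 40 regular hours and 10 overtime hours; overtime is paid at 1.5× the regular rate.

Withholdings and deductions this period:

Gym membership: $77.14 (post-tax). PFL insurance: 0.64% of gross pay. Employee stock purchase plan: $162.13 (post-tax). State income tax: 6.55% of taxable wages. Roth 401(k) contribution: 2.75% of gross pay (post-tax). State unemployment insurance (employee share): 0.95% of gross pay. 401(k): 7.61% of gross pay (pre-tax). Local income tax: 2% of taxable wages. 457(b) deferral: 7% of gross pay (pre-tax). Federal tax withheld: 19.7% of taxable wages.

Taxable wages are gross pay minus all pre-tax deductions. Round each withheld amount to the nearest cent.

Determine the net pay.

Regular pay: 40 × $30.22 = $1,208.80
Overtime pay: 10 × $30.22 × 1.5 = $453.30
Gross pay = $1,208.80 + $453.30 = $1,662.10
457(b) deferral: $1,662.10 × 0.07 = $116.35
401(k): $1,662.10 × 0.0761 = $126.49
Pre-tax total = $116.35 + $126.49 = $242.84
Taxable wages = $1,662.10 − $242.84 = $1,419.26
Local income tax: $1,419.26 × 0.02 = $28.39
Federal tax withheld: $1,419.26 × 0.197 = $279.59
State income tax: $1,419.26 × 0.0655 = $92.96
PFL insurance: $1,662.10 × 0.0064 = $10.64
State unemployment insurance (employee share): $1,662.10 × 0.0095 = $15.79
Gym membership: $77.14
Employee stock purchase plan: $162.13
Roth 401(k) contribution: $1,662.10 × 0.0275 = $45.71
Total deductions = $116.35 + $126.49 + $28.39 + $279.59 + $92.96 + $10.64 + $15.79 + $77.14 + $162.13 + $45.71 = $955.19
Net pay = $1,662.10 − $955.19 = $706.91

$706.91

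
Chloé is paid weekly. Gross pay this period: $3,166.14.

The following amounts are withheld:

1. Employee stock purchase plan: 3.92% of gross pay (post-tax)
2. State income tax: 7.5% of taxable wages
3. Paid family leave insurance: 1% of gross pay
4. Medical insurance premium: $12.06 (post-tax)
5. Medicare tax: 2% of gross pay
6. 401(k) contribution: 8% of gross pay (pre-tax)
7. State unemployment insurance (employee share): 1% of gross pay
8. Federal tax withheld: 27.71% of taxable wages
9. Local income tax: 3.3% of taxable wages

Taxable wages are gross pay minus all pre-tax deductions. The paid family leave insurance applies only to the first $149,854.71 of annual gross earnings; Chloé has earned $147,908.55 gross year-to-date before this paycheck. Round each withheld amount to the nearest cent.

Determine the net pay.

401(k) contribution: $3,166.14 × 0.08 = $253.29
Taxable wages = $3,166.14 − $253.29 = $2,912.85
Local income tax: $2,912.85 × 0.033 = $96.12
Federal tax withheld: $2,912.85 × 0.2771 = $807.15
State income tax: $2,912.85 × 0.075 = $218.46
Medicare tax: $3,166.14 × 0.02 = $63.32
Paid family leave insurance: only $149,854.71 − $147,908.55 = $1,946.16 of this check is subject → $1,946.16 × 0.01 = $19.46
State unemployment insurance (employee share): $3,166.14 × 0.01 = $31.66
Employee stock purchase plan: $3,166.14 × 0.0392 = $124.11
Medical insurance premium: $12.06
Total deductions = $253.29 + $96.12 + $807.15 + $218.46 + $63.32 + $19.46 + $31.66 + $124.11 + $12.06 = $1,625.63
Net pay = $3,166.14 − $1,625.63 = $1,540.51

$1,540.51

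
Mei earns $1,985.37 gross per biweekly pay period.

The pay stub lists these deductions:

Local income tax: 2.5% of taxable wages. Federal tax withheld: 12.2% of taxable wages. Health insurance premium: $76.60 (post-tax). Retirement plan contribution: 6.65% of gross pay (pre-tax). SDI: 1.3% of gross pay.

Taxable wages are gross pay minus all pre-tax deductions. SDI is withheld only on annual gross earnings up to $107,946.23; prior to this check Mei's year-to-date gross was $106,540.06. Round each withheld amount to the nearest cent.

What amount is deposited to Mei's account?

Retirement plan contribution: $1,985.37 × 0.0665 = $132.03
Taxable wages = $1,985.37 − $132.03 = $1,853.34
Local income tax: $1,853.34 × 0.025 = $46.33
Federal tax withheld: $1,853.34 × 0.122 = $226.11
SDI: only $107,946.23 − $106,540.06 = $1,406.17 of this check is subject → $1,406.17 × 0.013 = $18.28
Health insurance premium: $76.60
Total deductions = $132.03 + $46.33 + $226.11 + $18.28 + $76.60 = $499.35
Net pay = $1,985.37 − $499.35 = $1,486.02

$1,486.02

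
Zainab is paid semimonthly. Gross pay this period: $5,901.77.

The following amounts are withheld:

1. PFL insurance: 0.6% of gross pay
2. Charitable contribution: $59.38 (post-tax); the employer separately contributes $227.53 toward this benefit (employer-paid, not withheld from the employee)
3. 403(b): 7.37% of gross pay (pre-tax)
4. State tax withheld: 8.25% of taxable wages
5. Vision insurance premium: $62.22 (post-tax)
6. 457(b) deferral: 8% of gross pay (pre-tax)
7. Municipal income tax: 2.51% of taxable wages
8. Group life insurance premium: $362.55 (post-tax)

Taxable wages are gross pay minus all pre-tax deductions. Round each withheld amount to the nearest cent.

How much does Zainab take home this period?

403(b): $5,901.77 × 0.0737 = $434.96
457(b) deferral: $5,901.77 × 0.08 = $472.14
Pre-tax total = $434.96 + $472.14 = $907.10
Taxable wages = $5,901.77 − $907.10 = $4,994.67
Municipal income tax: $4,994.67 × 0.0251 = $125.37
State tax withheld: $4,994.67 × 0.0825 = $412.06
PFL insurance: $5,901.77 × 0.006 = $35.41
Charitable contribution: $59.38
Group life insurance premium: $362.55
Vision insurance premium: $62.22
(Employer's $227.53 toward charitable contribution is not withheld from the employee.)
Total deductions = $434.96 + $472.14 + $125.37 + $412.06 + $35.41 + $59.38 + $362.55 + $62.22 = $1,964.09
Net pay = $5,901.77 − $1,964.09 = $3,937.68

$3,937.68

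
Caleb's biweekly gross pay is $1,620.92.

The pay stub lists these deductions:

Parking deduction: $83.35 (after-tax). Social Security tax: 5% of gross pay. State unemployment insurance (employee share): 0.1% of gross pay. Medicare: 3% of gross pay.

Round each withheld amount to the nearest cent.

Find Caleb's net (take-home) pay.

$1,406.27

Social Security tax: $1,620.92 × 0.05 = $81.05
Medicare: $1,620.92 × 0.03 = $48.63
State unemployment insurance (employee share): $1,620.92 × 0.001 = $1.62
Parking deduction: $83.35
Total deductions = $81.05 + $48.63 + $1.62 + $83.35 = $214.65
Net pay = $1,620.92 − $214.65 = $1,406.27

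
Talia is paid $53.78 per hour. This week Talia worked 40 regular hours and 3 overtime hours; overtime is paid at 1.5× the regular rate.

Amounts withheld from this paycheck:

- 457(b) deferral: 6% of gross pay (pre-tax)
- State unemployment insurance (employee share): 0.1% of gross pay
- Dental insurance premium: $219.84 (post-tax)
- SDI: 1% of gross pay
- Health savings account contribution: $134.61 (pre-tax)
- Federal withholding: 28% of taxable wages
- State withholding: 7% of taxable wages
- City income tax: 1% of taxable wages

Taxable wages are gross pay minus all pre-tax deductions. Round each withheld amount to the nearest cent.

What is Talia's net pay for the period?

Regular pay: 40 × $53.78 = $2151.20
Overtime pay: 3 × $53.78 × 1.5 = $242.01
Gross pay = $2151.20 + $242.01 = $2393.21
457(b) deferral: $2393.21 × 0.06 = $143.59
Health savings account contribution: $134.61
Pre-tax total = $143.59 + $134.61 = $278.20
Taxable wages = $2393.21 − $278.20 = $2115.01
City income tax: $2115.01 × 0.01 = $21.15
Federal withholding: $2115.01 × 0.28 = $592.20
State withholding: $2115.01 × 0.07 = $148.05
State unemployment insurance (employee share): $2393.21 × 0.001 = $2.39
SDI: $2393.21 × 0.01 = $23.93
Dental insurance premium: $219.84
Total deductions = $143.59 + $134.61 + $21.15 + $592.20 + $148.05 + $2.39 + $23.93 + $219.84 = $1285.76
Net pay = $2393.21 − $1285.76 = $1107.45

$1107.45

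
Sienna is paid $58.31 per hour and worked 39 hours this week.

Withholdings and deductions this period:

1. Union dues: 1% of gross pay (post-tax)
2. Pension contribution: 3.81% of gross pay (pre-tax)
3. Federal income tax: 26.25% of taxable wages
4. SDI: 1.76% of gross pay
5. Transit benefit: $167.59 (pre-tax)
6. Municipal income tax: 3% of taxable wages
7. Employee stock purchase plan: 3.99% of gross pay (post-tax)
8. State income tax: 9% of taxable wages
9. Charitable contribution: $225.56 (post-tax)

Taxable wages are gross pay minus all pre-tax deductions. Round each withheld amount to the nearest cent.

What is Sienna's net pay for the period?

$868.20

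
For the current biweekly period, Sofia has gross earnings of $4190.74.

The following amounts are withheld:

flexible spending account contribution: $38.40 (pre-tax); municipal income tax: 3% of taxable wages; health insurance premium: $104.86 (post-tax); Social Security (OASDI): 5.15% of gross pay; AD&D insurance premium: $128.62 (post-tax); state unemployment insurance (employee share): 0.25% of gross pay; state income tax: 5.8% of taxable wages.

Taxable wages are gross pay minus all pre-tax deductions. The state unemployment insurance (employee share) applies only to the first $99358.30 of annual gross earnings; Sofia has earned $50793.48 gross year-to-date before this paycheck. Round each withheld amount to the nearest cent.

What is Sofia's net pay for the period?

Flexible spending account contribution: $38.40
Taxable wages = $4190.74 − $38.40 = $4152.34
State income tax: $4152.34 × 0.058 = $240.84
Municipal income tax: $4152.34 × 0.03 = $124.57
State unemployment insurance (employee share): cap not yet reached, full $4190.74 is subject → $4190.74 × 0.0025 = $10.48
Social Security (OASDI): $4190.74 × 0.0515 = $215.82
Health insurance premium: $104.86
AD&D insurance premium: $128.62
Total deductions = $38.40 + $240.84 + $124.57 + $10.48 + $215.82 + $104.86 + $128.62 = $863.59
Net pay = $4190.74 − $863.59 = $3327.15

$3327.15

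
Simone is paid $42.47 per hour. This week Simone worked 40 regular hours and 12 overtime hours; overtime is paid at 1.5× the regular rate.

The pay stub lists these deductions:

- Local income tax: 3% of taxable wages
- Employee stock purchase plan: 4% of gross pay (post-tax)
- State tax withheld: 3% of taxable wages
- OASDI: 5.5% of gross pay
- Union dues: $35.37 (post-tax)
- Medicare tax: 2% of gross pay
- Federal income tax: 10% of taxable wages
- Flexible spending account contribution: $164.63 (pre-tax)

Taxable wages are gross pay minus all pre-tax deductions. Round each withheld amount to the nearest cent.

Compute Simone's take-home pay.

Regular pay: 40 × $42.47 = $1,698.80
Overtime pay: 12 × $42.47 × 1.5 = $764.46
Gross pay = $1,698.80 + $764.46 = $2,463.26
Flexible spending account contribution: $164.63
Taxable wages = $2,463.26 − $164.63 = $2,298.63
Federal income tax: $2,298.63 × 0.1 = $229.86
Local income tax: $2,298.63 × 0.03 = $68.96
State tax withheld: $2,298.63 × 0.03 = $68.96
Medicare tax: $2,463.26 × 0.02 = $49.27
OASDI: $2,463.26 × 0.055 = $135.48
Employee stock purchase plan: $2,463.26 × 0.04 = $98.53
Union dues: $35.37
Total deductions = $164.63 + $229.86 + $68.96 + $68.96 + $49.27 + $135.48 + $98.53 + $35.37 = $851.06
Net pay = $2,463.26 − $851.06 = $1,612.20

$1,612.20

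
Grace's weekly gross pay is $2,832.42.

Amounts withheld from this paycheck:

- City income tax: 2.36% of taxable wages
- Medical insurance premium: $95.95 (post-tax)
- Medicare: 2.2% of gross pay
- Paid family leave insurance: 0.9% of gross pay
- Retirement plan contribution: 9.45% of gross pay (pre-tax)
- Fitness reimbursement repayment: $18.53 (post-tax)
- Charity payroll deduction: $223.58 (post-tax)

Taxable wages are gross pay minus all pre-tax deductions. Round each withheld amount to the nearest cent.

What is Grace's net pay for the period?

$2,078.37

Retirement plan contribution: $2,832.42 × 0.0945 = $267.66
Taxable wages = $2,832.42 − $267.66 = $2,564.76
City income tax: $2,564.76 × 0.0236 = $60.53
Medicare: $2,832.42 × 0.022 = $62.31
Paid family leave insurance: $2,832.42 × 0.009 = $25.49
Fitness reimbursement repayment: $18.53
Charity payroll deduction: $223.58
Medical insurance premium: $95.95
Total deductions = $267.66 + $60.53 + $62.31 + $25.49 + $18.53 + $223.58 + $95.95 = $754.05
Net pay = $2,832.42 − $754.05 = $2,078.37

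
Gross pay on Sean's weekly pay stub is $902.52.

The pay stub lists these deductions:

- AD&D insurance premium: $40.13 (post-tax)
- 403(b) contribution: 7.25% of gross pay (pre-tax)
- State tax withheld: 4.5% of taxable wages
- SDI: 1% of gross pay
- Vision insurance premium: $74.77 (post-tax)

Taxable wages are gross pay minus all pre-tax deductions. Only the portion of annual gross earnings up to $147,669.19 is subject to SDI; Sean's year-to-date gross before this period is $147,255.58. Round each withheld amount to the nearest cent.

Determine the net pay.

$680.38

403(b) contribution: $902.52 × 0.0725 = $65.43
Taxable wages = $902.52 − $65.43 = $837.09
State tax withheld: $837.09 × 0.045 = $37.67
SDI: only $147,669.19 − $147,255.58 = $413.61 of this check is subject → $413.61 × 0.01 = $4.14
Vision insurance premium: $74.77
AD&D insurance premium: $40.13
Total deductions = $65.43 + $37.67 + $4.14 + $74.77 + $40.13 = $222.14
Net pay = $902.52 − $222.14 = $680.38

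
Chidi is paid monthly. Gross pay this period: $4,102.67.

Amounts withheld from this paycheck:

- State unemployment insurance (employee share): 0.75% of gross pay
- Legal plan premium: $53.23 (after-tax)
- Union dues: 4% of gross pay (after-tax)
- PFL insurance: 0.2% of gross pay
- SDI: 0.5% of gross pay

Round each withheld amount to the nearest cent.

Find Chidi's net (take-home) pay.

$3,825.84

State unemployment insurance (employee share): $4,102.67 × 0.0075 = $30.77
PFL insurance: $4,102.67 × 0.002 = $8.21
SDI: $4,102.67 × 0.005 = $20.51
Union dues: $4,102.67 × 0.04 = $164.11
Legal plan premium: $53.23
Total deductions = $30.77 + $8.21 + $20.51 + $164.11 + $53.23 = $276.83
Net pay = $4,102.67 − $276.83 = $3,825.84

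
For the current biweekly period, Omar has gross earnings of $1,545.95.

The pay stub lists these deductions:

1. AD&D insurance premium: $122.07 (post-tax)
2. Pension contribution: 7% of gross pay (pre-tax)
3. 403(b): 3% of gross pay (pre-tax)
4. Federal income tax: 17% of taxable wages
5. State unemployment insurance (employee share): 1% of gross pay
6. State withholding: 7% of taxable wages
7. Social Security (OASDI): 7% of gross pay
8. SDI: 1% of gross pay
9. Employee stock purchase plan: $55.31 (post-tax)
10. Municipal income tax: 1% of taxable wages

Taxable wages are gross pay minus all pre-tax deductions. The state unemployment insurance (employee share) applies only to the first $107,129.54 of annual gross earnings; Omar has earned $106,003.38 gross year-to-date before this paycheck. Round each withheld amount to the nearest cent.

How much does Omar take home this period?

Pension contribution: $1,545.95 × 0.07 = $108.22
403(b): $1,545.95 × 0.03 = $46.38
Pre-tax total = $108.22 + $46.38 = $154.60
Taxable wages = $1,545.95 − $154.60 = $1,391.35
State withholding: $1,391.35 × 0.07 = $97.39
Federal income tax: $1,391.35 × 0.17 = $236.53
Municipal income tax: $1,391.35 × 0.01 = $13.91
SDI: $1,545.95 × 0.01 = $15.46
Social Security (OASDI): $1,545.95 × 0.07 = $108.22
State unemployment insurance (employee share): only $107,129.54 − $106,003.38 = $1,126.16 of this check is subject → $1,126.16 × 0.01 = $11.26
Employee stock purchase plan: $55.31
AD&D insurance premium: $122.07
Total deductions = $108.22 + $46.38 + $97.39 + $236.53 + $13.91 + $15.46 + $108.22 + $11.26 + $55.31 + $122.07 = $814.75
Net pay = $1,545.95 − $814.75 = $731.20

$731.20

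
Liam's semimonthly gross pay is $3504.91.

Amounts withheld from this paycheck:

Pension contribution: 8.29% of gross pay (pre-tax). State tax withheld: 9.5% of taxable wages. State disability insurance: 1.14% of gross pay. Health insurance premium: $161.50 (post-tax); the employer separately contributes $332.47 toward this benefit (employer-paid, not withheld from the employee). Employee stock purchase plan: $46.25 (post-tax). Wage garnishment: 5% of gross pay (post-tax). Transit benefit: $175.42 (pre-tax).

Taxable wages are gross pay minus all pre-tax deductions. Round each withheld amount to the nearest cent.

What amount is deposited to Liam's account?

Pension contribution: $3504.91 × 0.0829 = $290.56
Transit benefit: $175.42
Pre-tax total = $290.56 + $175.42 = $465.98
Taxable wages = $3504.91 − $465.98 = $3038.93
State tax withheld: $3038.93 × 0.095 = $288.70
State disability insurance: $3504.91 × 0.0114 = $39.96
Health insurance premium: $161.50
Wage garnishment: $3504.91 × 0.05 = $175.25
Employee stock purchase plan: $46.25
(Employer's $332.47 toward health insurance premium is not withheld from the employee.)
Total deductions = $290.56 + $175.42 + $288.70 + $39.96 + $161.50 + $175.25 + $46.25 = $1177.64
Net pay = $3504.91 − $1177.64 = $2327.27

$2327.27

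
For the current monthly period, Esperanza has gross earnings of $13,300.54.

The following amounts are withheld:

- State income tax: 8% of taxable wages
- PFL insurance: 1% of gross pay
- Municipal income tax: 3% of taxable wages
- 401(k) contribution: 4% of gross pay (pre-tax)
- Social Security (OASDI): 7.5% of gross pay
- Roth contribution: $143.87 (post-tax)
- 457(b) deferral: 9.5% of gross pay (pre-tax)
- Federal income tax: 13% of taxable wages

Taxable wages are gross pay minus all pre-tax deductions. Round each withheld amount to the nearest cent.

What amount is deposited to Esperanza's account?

$7,469.35

457(b) deferral: $13,300.54 × 0.095 = $1,263.55
401(k) contribution: $13,300.54 × 0.04 = $532.02
Pre-tax total = $1,263.55 + $532.02 = $1,795.57
Taxable wages = $13,300.54 − $1,795.57 = $11,504.97
State income tax: $11,504.97 × 0.08 = $920.40
Municipal income tax: $11,504.97 × 0.03 = $345.15
Federal income tax: $11,504.97 × 0.13 = $1,495.65
PFL insurance: $13,300.54 × 0.01 = $133.01
Social Security (OASDI): $13,300.54 × 0.075 = $997.54
Roth contribution: $143.87
Total deductions = $1,263.55 + $532.02 + $920.40 + $345.15 + $1,495.65 + $133.01 + $997.54 + $143.87 = $5,831.19
Net pay = $13,300.54 − $5,831.19 = $7,469.35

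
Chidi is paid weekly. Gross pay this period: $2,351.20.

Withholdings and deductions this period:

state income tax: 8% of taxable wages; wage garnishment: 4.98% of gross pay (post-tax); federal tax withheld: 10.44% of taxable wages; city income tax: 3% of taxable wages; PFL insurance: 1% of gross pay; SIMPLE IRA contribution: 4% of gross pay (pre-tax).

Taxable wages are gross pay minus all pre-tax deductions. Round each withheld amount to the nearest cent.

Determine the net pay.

$1,632.62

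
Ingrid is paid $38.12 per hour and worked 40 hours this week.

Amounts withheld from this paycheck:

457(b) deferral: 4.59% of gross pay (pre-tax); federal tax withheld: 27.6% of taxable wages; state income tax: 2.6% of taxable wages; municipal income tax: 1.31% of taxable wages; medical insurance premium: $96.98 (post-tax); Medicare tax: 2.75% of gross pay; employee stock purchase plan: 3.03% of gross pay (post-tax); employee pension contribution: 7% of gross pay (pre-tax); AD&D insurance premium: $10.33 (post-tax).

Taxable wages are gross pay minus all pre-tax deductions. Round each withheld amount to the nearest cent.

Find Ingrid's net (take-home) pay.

$727.85

Gross pay: 40 × $38.12 = $1,524.80
Employee pension contribution: $1,524.80 × 0.07 = $106.74
457(b) deferral: $1,524.80 × 0.0459 = $69.99
Pre-tax total = $106.74 + $69.99 = $176.73
Taxable wages = $1,524.80 − $176.73 = $1,348.07
Federal tax withheld: $1,348.07 × 0.276 = $372.07
State income tax: $1,348.07 × 0.026 = $35.05
Municipal income tax: $1,348.07 × 0.0131 = $17.66
Medicare tax: $1,524.80 × 0.0275 = $41.93
AD&D insurance premium: $10.33
Medical insurance premium: $96.98
Employee stock purchase plan: $1,524.80 × 0.0303 = $46.20
Total deductions = $106.74 + $69.99 + $372.07 + $35.05 + $17.66 + $41.93 + $10.33 + $96.98 + $46.20 = $796.95
Net pay = $1,524.80 − $796.95 = $727.85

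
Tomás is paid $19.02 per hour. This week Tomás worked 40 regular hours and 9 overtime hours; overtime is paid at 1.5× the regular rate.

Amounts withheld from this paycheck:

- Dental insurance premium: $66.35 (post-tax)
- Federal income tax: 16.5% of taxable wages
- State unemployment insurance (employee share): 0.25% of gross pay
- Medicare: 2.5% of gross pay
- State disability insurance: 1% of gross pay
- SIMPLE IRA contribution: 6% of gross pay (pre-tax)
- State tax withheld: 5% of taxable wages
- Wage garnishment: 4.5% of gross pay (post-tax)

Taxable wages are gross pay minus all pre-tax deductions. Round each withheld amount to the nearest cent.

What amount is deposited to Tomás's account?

Regular pay: 40 × $19.02 = $760.80
Overtime pay: 9 × $19.02 × 1.5 = $256.77
Gross pay = $760.80 + $256.77 = $1,017.57
SIMPLE IRA contribution: $1,017.57 × 0.06 = $61.05
Taxable wages = $1,017.57 − $61.05 = $956.52
State tax withheld: $956.52 × 0.05 = $47.83
Federal income tax: $956.52 × 0.165 = $157.83
State unemployment insurance (employee share): $1,017.57 × 0.0025 = $2.54
State disability insurance: $1,017.57 × 0.01 = $10.18
Medicare: $1,017.57 × 0.025 = $25.44
Dental insurance premium: $66.35
Wage garnishment: $1,017.57 × 0.045 = $45.79
Total deductions = $61.05 + $47.83 + $157.83 + $2.54 + $10.18 + $25.44 + $66.35 + $45.79 = $417.01
Net pay = $1,017.57 − $417.01 = $600.56

$600.56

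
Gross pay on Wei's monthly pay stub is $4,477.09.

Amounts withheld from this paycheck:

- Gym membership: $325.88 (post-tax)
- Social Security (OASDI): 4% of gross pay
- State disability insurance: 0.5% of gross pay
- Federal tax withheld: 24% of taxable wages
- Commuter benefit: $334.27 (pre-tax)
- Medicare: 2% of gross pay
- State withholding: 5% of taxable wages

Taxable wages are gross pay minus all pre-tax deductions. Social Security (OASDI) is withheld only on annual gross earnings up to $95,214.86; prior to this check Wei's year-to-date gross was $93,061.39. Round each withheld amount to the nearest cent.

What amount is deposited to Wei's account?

Commuter benefit: $334.27
Taxable wages = $4,477.09 − $334.27 = $4,142.82
Federal tax withheld: $4,142.82 × 0.24 = $994.28
State withholding: $4,142.82 × 0.05 = $207.14
State disability insurance: $4,477.09 × 0.005 = $22.39
Medicare: $4,477.09 × 0.02 = $89.54
Social Security (OASDI): only $95,214.86 − $93,061.39 = $2,153.47 of this check is subject → $2,153.47 × 0.04 = $86.14
Gym membership: $325.88
Total deductions = $334.27 + $994.28 + $207.14 + $22.39 + $89.54 + $86.14 + $325.88 = $2,059.64
Net pay = $4,477.09 − $2,059.64 = $2,417.45

$2,417.45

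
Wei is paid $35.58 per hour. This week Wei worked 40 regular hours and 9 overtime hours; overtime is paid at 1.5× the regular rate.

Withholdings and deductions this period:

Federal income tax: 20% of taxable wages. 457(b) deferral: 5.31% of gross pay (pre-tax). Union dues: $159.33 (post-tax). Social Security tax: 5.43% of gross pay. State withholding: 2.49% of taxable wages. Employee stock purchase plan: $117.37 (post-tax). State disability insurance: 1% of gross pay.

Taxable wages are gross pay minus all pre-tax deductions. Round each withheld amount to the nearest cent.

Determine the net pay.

Regular pay: 40 × $35.58 = $1423.20
Overtime pay: 9 × $35.58 × 1.5 = $480.33
Gross pay = $1423.20 + $480.33 = $1903.53
457(b) deferral: $1903.53 × 0.0531 = $101.08
Taxable wages = $1903.53 − $101.08 = $1802.45
State withholding: $1802.45 × 0.0249 = $44.88
Federal income tax: $1802.45 × 0.2 = $360.49
State disability insurance: $1903.53 × 0.01 = $19.04
Social Security tax: $1903.53 × 0.0543 = $103.36
Union dues: $159.33
Employee stock purchase plan: $117.37
Total deductions = $101.08 + $44.88 + $360.49 + $19.04 + $103.36 + $159.33 + $117.37 = $905.55
Net pay = $1903.53 − $905.55 = $997.98

$997.98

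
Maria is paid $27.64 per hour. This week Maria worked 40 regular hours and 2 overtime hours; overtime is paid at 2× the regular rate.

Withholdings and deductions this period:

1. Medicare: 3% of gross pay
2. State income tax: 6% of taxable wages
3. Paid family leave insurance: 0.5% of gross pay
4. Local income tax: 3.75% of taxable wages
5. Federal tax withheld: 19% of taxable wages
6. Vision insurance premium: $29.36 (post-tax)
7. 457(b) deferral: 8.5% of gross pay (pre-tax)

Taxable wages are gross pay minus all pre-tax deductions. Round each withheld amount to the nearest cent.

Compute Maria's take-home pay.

Regular pay: 40 × $27.64 = $1105.60
Overtime pay: 2 × $27.64 × 2 = $110.56
Gross pay = $1105.60 + $110.56 = $1216.16
457(b) deferral: $1216.16 × 0.085 = $103.37
Taxable wages = $1216.16 − $103.37 = $1112.79
Federal tax withheld: $1112.79 × 0.19 = $211.43
State income tax: $1112.79 × 0.06 = $66.77
Local income tax: $1112.79 × 0.0375 = $41.73
Medicare: $1216.16 × 0.03 = $36.48
Paid family leave insurance: $1216.16 × 0.005 = $6.08
Vision insurance premium: $29.36
Total deductions = $103.37 + $211.43 + $66.77 + $41.73 + $36.48 + $6.08 + $29.36 = $495.22
Net pay = $1216.16 − $495.22 = $720.94

$720.94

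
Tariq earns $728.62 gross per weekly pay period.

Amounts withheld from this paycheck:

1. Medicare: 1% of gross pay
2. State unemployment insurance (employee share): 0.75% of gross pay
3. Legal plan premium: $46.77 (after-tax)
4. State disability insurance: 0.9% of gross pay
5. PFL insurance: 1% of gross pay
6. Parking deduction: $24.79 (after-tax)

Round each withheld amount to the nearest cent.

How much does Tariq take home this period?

State disability insurance: $728.62 × 0.009 = $6.56
PFL insurance: $728.62 × 0.01 = $7.29
Medicare: $728.62 × 0.01 = $7.29
State unemployment insurance (employee share): $728.62 × 0.0075 = $5.46
Parking deduction: $24.79
Legal plan premium: $46.77
Total deductions = $6.56 + $7.29 + $7.29 + $5.46 + $24.79 + $46.77 = $98.16
Net pay = $728.62 − $98.16 = $630.46

$630.46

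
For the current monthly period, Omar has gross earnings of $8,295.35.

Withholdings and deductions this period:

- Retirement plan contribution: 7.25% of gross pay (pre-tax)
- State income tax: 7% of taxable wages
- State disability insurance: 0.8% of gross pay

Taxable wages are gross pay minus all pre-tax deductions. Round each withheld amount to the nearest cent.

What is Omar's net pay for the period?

Retirement plan contribution: $8,295.35 × 0.0725 = $601.41
Taxable wages = $8,295.35 − $601.41 = $7,693.94
State income tax: $7,693.94 × 0.07 = $538.58
State disability insurance: $8,295.35 × 0.008 = $66.36
Total deductions = $601.41 + $538.58 + $66.36 = $1,206.35
Net pay = $8,295.35 − $1,206.35 = $7,089.00

$7,089.00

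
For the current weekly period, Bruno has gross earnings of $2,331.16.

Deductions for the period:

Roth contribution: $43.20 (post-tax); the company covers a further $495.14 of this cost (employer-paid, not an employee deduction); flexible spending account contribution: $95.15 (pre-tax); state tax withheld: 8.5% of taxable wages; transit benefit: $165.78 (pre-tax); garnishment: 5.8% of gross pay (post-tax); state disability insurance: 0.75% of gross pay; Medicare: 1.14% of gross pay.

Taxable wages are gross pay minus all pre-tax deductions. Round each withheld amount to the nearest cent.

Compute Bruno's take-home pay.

$1,671.79

Transit benefit: $165.78
Flexible spending account contribution: $95.15
Pre-tax total = $165.78 + $95.15 = $260.93
Taxable wages = $2,331.16 − $260.93 = $2,070.23
State tax withheld: $2,070.23 × 0.085 = $175.97
Medicare: $2,331.16 × 0.0114 = $26.58
State disability insurance: $2,331.16 × 0.0075 = $17.48
Garnishment: $2,331.16 × 0.058 = $135.21
Roth contribution: $43.20
(Employer's $495.14 toward Roth contribution is not withheld from the employee.)
Total deductions = $165.78 + $95.15 + $175.97 + $26.58 + $17.48 + $135.21 + $43.20 = $659.37
Net pay = $2,331.16 − $659.37 = $1,671.79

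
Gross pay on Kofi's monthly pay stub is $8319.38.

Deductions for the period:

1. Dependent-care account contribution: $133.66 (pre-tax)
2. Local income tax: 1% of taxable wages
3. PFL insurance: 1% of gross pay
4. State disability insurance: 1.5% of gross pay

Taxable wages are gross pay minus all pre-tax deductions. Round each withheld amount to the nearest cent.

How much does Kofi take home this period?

Dependent-care account contribution: $133.66
Taxable wages = $8319.38 − $133.66 = $8185.72
Local income tax: $8185.72 × 0.01 = $81.86
PFL insurance: $8319.38 × 0.01 = $83.19
State disability insurance: $8319.38 × 0.015 = $124.79
Total deductions = $133.66 + $81.86 + $83.19 + $124.79 = $423.50
Net pay = $8319.38 − $423.50 = $7895.88

$7895.88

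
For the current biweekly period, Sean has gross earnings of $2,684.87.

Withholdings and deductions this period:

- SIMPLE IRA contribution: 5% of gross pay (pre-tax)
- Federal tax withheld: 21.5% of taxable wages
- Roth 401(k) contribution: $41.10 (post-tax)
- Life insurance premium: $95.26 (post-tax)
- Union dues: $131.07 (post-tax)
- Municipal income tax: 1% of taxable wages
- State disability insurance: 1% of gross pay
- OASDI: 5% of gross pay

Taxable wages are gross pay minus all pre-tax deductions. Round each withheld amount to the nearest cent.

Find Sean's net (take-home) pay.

SIMPLE IRA contribution: $2,684.87 × 0.05 = $134.24
Taxable wages = $2,684.87 − $134.24 = $2,550.63
Federal tax withheld: $2,550.63 × 0.215 = $548.39
Municipal income tax: $2,550.63 × 0.01 = $25.51
OASDI: $2,684.87 × 0.05 = $134.24
State disability insurance: $2,684.87 × 0.01 = $26.85
Roth 401(k) contribution: $41.10
Union dues: $131.07
Life insurance premium: $95.26
Total deductions = $134.24 + $548.39 + $25.51 + $134.24 + $26.85 + $41.10 + $131.07 + $95.26 = $1,136.66
Net pay = $2,684.87 − $1,136.66 = $1,548.21

$1,548.21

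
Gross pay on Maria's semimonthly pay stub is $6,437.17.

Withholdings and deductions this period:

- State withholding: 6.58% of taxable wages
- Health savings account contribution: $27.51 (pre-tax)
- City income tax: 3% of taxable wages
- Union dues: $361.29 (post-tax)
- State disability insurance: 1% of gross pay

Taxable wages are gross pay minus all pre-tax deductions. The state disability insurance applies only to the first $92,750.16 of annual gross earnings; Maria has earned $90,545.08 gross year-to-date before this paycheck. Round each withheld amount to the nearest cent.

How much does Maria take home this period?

$5,412.27

Health savings account contribution: $27.51
Taxable wages = $6,437.17 − $27.51 = $6,409.66
State withholding: $6,409.66 × 0.0658 = $421.76
City income tax: $6,409.66 × 0.03 = $192.29
State disability insurance: only $92,750.16 − $90,545.08 = $2,205.08 of this check is subject → $2,205.08 × 0.01 = $22.05
Union dues: $361.29
Total deductions = $27.51 + $421.76 + $192.29 + $22.05 + $361.29 = $1,024.90
Net pay = $6,437.17 − $1,024.90 = $5,412.27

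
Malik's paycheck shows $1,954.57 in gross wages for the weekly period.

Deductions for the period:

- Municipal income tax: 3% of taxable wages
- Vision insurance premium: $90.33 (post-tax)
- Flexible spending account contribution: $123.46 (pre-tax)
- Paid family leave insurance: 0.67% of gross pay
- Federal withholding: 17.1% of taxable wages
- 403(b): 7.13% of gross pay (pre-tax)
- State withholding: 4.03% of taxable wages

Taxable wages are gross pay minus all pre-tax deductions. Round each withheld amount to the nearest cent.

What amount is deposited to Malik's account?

$1,180.10

Flexible spending account contribution: $123.46
403(b): $1,954.57 × 0.0713 = $139.36
Pre-tax total = $123.46 + $139.36 = $262.82
Taxable wages = $1,954.57 − $262.82 = $1,691.75
Municipal income tax: $1,691.75 × 0.03 = $50.75
Federal withholding: $1,691.75 × 0.171 = $289.29
State withholding: $1,691.75 × 0.0403 = $68.18
Paid family leave insurance: $1,954.57 × 0.0067 = $13.10
Vision insurance premium: $90.33
Total deductions = $123.46 + $139.36 + $50.75 + $289.29 + $68.18 + $13.10 + $90.33 = $774.47
Net pay = $1,954.57 − $774.47 = $1,180.10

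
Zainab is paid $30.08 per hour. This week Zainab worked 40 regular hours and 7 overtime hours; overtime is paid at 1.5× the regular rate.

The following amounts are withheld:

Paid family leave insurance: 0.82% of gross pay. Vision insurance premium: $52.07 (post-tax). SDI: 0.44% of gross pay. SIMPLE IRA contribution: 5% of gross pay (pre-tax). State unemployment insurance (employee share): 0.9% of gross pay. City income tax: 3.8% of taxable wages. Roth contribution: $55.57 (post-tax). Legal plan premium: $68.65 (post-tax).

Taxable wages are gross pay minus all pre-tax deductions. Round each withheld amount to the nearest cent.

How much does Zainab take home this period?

Regular pay: 40 × $30.08 = $1,203.20
Overtime pay: 7 × $30.08 × 1.5 = $315.84
Gross pay = $1,203.20 + $315.84 = $1,519.04
SIMPLE IRA contribution: $1,519.04 × 0.05 = $75.95
Taxable wages = $1,519.04 − $75.95 = $1,443.09
City income tax: $1,443.09 × 0.038 = $54.84
Paid family leave insurance: $1,519.04 × 0.0082 = $12.46
State unemployment insurance (employee share): $1,519.04 × 0.009 = $13.67
SDI: $1,519.04 × 0.0044 = $6.68
Legal plan premium: $68.65
Vision insurance premium: $52.07
Roth contribution: $55.57
Total deductions = $75.95 + $54.84 + $12.46 + $13.67 + $6.68 + $68.65 + $52.07 + $55.57 = $339.89
Net pay = $1,519.04 − $339.89 = $1,179.15

$1,179.15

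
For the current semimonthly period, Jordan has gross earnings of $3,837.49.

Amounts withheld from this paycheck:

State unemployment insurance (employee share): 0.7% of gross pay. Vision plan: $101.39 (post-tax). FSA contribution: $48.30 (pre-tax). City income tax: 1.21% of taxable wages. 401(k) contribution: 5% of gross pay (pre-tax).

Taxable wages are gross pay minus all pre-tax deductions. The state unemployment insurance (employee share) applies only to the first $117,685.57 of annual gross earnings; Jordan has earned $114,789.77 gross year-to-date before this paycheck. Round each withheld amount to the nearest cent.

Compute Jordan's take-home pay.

FSA contribution: $48.30
401(k) contribution: $3,837.49 × 0.05 = $191.87
Pre-tax total = $48.30 + $191.87 = $240.17
Taxable wages = $3,837.49 − $240.17 = $3,597.32
City income tax: $3,597.32 × 0.0121 = $43.53
State unemployment insurance (employee share): only $117,685.57 − $114,789.77 = $2,895.80 of this check is subject → $2,895.80 × 0.007 = $20.27
Vision plan: $101.39
Total deductions = $48.30 + $191.87 + $43.53 + $20.27 + $101.39 = $405.36
Net pay = $3,837.49 − $405.36 = $3,432.13

$3,432.13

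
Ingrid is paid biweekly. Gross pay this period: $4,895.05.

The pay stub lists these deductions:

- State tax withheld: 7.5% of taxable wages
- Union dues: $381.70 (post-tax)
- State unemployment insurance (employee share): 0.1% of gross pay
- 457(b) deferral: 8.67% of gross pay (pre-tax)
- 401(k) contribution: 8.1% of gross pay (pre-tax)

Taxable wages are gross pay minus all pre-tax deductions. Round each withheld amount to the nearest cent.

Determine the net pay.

401(k) contribution: $4,895.05 × 0.081 = $396.50
457(b) deferral: $4,895.05 × 0.0867 = $424.40
Pre-tax total = $396.50 + $424.40 = $820.90
Taxable wages = $4,895.05 − $820.90 = $4,074.15
State tax withheld: $4,074.15 × 0.075 = $305.56
State unemployment insurance (employee share): $4,895.05 × 0.001 = $4.90
Union dues: $381.70
Total deductions = $396.50 + $424.40 + $305.56 + $4.90 + $381.70 = $1,513.06
Net pay = $4,895.05 − $1,513.06 = $3,381.99

$3,381.99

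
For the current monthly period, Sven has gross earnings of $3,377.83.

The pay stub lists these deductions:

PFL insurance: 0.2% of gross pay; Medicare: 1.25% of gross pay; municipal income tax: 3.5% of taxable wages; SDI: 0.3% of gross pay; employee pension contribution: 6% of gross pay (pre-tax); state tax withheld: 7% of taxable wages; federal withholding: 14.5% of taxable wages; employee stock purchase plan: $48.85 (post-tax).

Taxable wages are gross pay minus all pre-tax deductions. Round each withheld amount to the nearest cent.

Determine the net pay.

$2,273.41

Employee pension contribution: $3,377.83 × 0.06 = $202.67
Taxable wages = $3,377.83 − $202.67 = $3,175.16
Municipal income tax: $3,175.16 × 0.035 = $111.13
Federal withholding: $3,175.16 × 0.145 = $460.40
State tax withheld: $3,175.16 × 0.07 = $222.26
Medicare: $3,377.83 × 0.0125 = $42.22
SDI: $3,377.83 × 0.003 = $10.13
PFL insurance: $3,377.83 × 0.002 = $6.76
Employee stock purchase plan: $48.85
Total deductions = $202.67 + $111.13 + $460.40 + $222.26 + $42.22 + $10.13 + $6.76 + $48.85 = $1,104.42
Net pay = $3,377.83 − $1,104.42 = $2,273.41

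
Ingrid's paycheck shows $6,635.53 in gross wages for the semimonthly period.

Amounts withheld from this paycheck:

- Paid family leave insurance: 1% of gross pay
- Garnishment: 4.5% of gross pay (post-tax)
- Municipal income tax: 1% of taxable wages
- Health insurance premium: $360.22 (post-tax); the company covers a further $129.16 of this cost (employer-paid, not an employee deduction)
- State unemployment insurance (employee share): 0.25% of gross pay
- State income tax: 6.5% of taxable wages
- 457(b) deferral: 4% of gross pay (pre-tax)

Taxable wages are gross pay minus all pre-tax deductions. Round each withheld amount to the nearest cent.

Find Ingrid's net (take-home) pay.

$5,150.58

457(b) deferral: $6,635.53 × 0.04 = $265.42
Taxable wages = $6,635.53 − $265.42 = $6,370.11
State income tax: $6,370.11 × 0.065 = $414.06
Municipal income tax: $6,370.11 × 0.01 = $63.70
Paid family leave insurance: $6,635.53 × 0.01 = $66.36
State unemployment insurance (employee share): $6,635.53 × 0.0025 = $16.59
Health insurance premium: $360.22
Garnishment: $6,635.53 × 0.045 = $298.60
(Employer's $129.16 toward health insurance premium is not withheld from the employee.)
Total deductions = $265.42 + $414.06 + $63.70 + $66.36 + $16.59 + $360.22 + $298.60 = $1,484.95
Net pay = $6,635.53 − $1,484.95 = $5,150.58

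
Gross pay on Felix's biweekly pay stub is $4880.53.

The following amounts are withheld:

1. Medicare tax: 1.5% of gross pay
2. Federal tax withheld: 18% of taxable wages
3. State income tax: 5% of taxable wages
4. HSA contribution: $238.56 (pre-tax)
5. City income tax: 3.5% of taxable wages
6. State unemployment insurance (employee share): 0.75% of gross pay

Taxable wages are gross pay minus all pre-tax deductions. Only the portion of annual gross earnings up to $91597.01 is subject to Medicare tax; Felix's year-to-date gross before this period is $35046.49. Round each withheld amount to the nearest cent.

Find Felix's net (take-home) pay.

HSA contribution: $238.56
Taxable wages = $4880.53 − $238.56 = $4641.97
Federal tax withheld: $4641.97 × 0.18 = $835.55
State income tax: $4641.97 × 0.05 = $232.10
City income tax: $4641.97 × 0.035 = $162.47
State unemployment insurance (employee share): $4880.53 × 0.0075 = $36.60
Medicare tax: cap not yet reached, full $4880.53 is subject → $4880.53 × 0.015 = $73.21
Total deductions = $238.56 + $835.55 + $232.10 + $162.47 + $36.60 + $73.21 = $1578.49
Net pay = $4880.53 − $1578.49 = $3302.04

$3302.04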